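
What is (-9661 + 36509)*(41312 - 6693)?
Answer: 929450912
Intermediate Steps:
(-9661 + 36509)*(41312 - 6693) = 26848*34619 = 929450912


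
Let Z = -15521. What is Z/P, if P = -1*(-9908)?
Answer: -15521/9908 ≈ -1.5665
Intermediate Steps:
P = 9908
Z/P = -15521/9908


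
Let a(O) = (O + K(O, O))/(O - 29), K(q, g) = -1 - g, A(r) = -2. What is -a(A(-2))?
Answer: -1/31 ≈ -0.032258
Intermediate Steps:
a(O) = -1/(-29 + O) (a(O) = (O + (-1 - O))/(O - 29) = -1/(-29 + O))
-a(A(-2)) = -(-1)/(-29 - 2) = -(-1)/(-31) = -(-1)*(-1)/31 = -1*1/31 = -1/31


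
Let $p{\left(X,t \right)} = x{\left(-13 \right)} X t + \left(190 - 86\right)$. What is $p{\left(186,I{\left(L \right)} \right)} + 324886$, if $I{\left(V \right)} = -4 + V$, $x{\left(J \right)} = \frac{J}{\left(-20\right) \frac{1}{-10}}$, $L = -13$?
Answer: $345543$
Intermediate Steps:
$x{\left(J \right)} = \frac{J}{2}$ ($x{\left(J \right)} = \frac{J}{\left(-20\right) \left(- \frac{1}{10}\right)} = \frac{J}{2}$)
$p{\left(X,t \right)} = 104 - \frac{13 X t}{2}$ ($p{\left(X,t \right)} = \frac{1}{2} \left(-13\right) X t + \left(190 - 86\right) = - \frac{13 X}{2} t + \left(190 - 86\right) = - \frac{13 X t}{2} + 104 = 104 - \frac{13 X t}{2}$)
$p{\left(186,I{\left(L \right)} \right)} + 324886 = \left(104 - 1209 \left(-4 - 13\right)\right) + 324886 = \left(104 - 1209 \left(-17\right)\right) + 324886 = \left(104 + 20553\right) + 324886 = 20657 + 324886 = 345543$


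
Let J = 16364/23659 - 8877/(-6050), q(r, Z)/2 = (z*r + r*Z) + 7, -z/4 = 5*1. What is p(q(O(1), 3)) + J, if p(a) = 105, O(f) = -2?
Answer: 1394400263/13012450 ≈ 107.16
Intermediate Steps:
z = -20 ≈ -20.000
q(r, Z) = 14 - 40*r + 2*Z*r (q(r, Z) = 2*((-20*r + r*Z) + 7) = 2*((-20*r + Z*r) + 7) = 2*(7 - 20*r + Z*r) = 14 - 40*r + 2*Z*r)
J = 28093013/13012450 (J = 16364*(1/23659) - 8877*(-1/6050) = 16364/23659 + 807/550 = 28093013/13012450 ≈ 2.1589)
p(q(O(1), 3)) + J = 105 + 28093013/13012450 = 1394400263/13012450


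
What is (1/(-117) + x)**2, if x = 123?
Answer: 207072100/13689 ≈ 15127.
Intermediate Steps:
(1/(-117) + x)**2 = (1/(-117) + 123)**2 = (-1/117 + 123)**2 = (14390/117)**2 = 207072100/13689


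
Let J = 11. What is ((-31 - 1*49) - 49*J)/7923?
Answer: -619/7923 ≈ -0.078127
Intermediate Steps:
((-31 - 1*49) - 49*J)/7923 = ((-31 - 1*49) - 49*11)/7923 = ((-31 - 49) - 539)*(1/7923) = (-80 - 539)*(1/7923) = -619*1/7923 = -619/7923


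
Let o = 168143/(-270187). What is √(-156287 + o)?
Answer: 2*I*√2852288764128211/270187 ≈ 395.33*I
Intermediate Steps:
o = -168143/270187 (o = 168143*(-1/270187) = -168143/270187 ≈ -0.62232)
√(-156287 + o) = √(-156287 - 168143/270187) = √(-42226883812/270187) = 2*I*√2852288764128211/270187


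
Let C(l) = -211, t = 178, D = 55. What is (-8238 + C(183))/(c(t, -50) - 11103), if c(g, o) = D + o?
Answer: 8449/11098 ≈ 0.76131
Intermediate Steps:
c(g, o) = 55 + o
(-8238 + C(183))/(c(t, -50) - 11103) = (-8238 - 211)/((55 - 50) - 11103) = -8449/(5 - 11103) = -8449/(-11098) = -8449*(-1/11098) = 8449/11098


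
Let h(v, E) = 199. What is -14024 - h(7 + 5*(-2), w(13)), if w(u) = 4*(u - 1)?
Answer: -14223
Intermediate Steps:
w(u) = -4 + 4*u (w(u) = 4*(-1 + u) = -4 + 4*u)
-14024 - h(7 + 5*(-2), w(13)) = -14024 - 1*199 = -14024 - 199 = -14223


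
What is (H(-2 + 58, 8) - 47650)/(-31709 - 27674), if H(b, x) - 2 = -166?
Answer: 47814/59383 ≈ 0.80518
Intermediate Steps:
H(b, x) = -164 (H(b, x) = 2 - 166 = -164)
(H(-2 + 58, 8) - 47650)/(-31709 - 27674) = (-164 - 47650)/(-31709 - 27674) = -47814/(-59383) = -47814*(-1/59383) = 47814/59383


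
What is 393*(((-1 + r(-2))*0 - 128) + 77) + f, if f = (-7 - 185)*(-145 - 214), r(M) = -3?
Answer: 48885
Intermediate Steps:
f = 68928 (f = -192*(-359) = 68928)
393*(((-1 + r(-2))*0 - 128) + 77) + f = 393*(((-1 - 3)*0 - 128) + 77) + 68928 = 393*((-4*0 - 128) + 77) + 68928 = 393*((0 - 128) + 77) + 68928 = 393*(-128 + 77) + 68928 = 393*(-51) + 68928 = -20043 + 68928 = 48885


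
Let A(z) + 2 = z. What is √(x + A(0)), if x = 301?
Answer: √299 ≈ 17.292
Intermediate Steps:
A(z) = -2 + z
√(x + A(0)) = √(301 + (-2 + 0)) = √(301 - 2) = √299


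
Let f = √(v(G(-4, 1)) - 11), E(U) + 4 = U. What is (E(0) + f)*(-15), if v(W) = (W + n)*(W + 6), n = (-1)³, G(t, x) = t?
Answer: 60 - 15*I*√21 ≈ 60.0 - 68.739*I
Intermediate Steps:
n = -1
E(U) = -4 + U
v(W) = (-1 + W)*(6 + W) (v(W) = (W - 1)*(W + 6) = (-1 + W)*(6 + W))
f = I*√21 (f = √((-6 + (-4)² + 5*(-4)) - 11) = √((-6 + 16 - 20) - 11) = √(-10 - 11) = √(-21) = I*√21 ≈ 4.5826*I)
(E(0) + f)*(-15) = ((-4 + 0) + I*√21)*(-15) = (-4 + I*√21)*(-15) = 60 - 15*I*√21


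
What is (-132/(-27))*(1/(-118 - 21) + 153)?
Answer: 935704/1251 ≈ 747.96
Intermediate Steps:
(-132/(-27))*(1/(-118 - 21) + 153) = (-132*(-1/27))*(1/(-139) + 153) = 44*(-1/139 + 153)/9 = (44/9)*(21266/139) = 935704/1251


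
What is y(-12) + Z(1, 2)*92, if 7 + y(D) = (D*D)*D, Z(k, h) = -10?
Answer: -2655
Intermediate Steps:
y(D) = -7 + D³ (y(D) = -7 + (D*D)*D = -7 + D²*D = -7 + D³)
y(-12) + Z(1, 2)*92 = (-7 + (-12)³) - 10*92 = (-7 - 1728) - 920 = -1735 - 920 = -2655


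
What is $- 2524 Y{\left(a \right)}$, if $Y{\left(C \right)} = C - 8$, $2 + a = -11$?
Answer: $53004$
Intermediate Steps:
$a = -13$ ($a = -2 - 11 = -13$)
$Y{\left(C \right)} = -8 + C$
$- 2524 Y{\left(a \right)} = - 2524 \left(-8 - 13\right) = \left(-2524\right) \left(-21\right) = 53004$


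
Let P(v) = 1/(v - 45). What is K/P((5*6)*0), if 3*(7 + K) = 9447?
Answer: -141390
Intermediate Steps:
K = 3142 (K = -7 + (⅓)*9447 = -7 + 3149 = 3142)
P(v) = 1/(-45 + v)
K/P((5*6)*0) = 3142/(1/(-45 + (5*6)*0)) = 3142/(1/(-45 + 30*0)) = 3142/(1/(-45 + 0)) = 3142/(1/(-45)) = 3142/(-1/45) = 3142*(-45) = -141390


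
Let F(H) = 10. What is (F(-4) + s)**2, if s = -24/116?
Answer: 80656/841 ≈ 95.905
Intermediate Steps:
s = -6/29 (s = -24*1/116 = -6/29 ≈ -0.20690)
(F(-4) + s)**2 = (10 - 6/29)**2 = (284/29)**2 = 80656/841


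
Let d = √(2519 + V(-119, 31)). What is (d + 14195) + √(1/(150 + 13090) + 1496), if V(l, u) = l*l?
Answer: 14195 + 2*√4170 + √65561305710/6620 ≈ 14363.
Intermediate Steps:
V(l, u) = l²
d = 2*√4170 (d = √(2519 + (-119)²) = √(2519 + 14161) = √16680 = 2*√4170 ≈ 129.15)
(d + 14195) + √(1/(150 + 13090) + 1496) = (2*√4170 + 14195) + √(1/(150 + 13090) + 1496) = (14195 + 2*√4170) + √(1/13240 + 1496) = (14195 + 2*√4170) + √(19807041/13240) = (14195 + 2*√4170) + √65561305710/6620 = 14195 + 2*√4170 + √65561305710/6620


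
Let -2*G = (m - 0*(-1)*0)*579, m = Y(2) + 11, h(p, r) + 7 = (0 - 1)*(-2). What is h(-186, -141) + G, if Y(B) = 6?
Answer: -9853/2 ≈ -4926.5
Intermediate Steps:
h(p, r) = -5 (h(p, r) = -7 + (0 - 1)*(-2) = -7 - 1*(-2) = -7 + 2 = -5)
m = 17 (m = 6 + 11 = 17)
G = -9843/2 (G = -(17 - 0*(-1)*0)*579/2 = -(17 - 0*0)*579/2 = -(17 - 1*0)*579/2 = -(17 + 0)*579/2 = -17*579/2 = -1/2*9843 = -9843/2 ≈ -4921.5)
h(-186, -141) + G = -5 - 9843/2 = -9853/2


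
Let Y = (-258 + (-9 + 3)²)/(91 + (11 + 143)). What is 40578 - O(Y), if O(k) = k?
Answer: 9941832/245 ≈ 40579.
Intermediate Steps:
Y = -222/245 (Y = (-258 + (-6)²)/(91 + 154) = (-258 + 36)/245 = -222*1/245 = -222/245 ≈ -0.90612)
40578 - O(Y) = 40578 - 1*(-222/245) = 40578 + 222/245 = 9941832/245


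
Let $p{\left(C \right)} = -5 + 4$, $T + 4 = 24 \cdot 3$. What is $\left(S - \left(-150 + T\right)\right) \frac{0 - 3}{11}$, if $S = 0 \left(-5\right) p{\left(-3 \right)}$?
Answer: $- \frac{246}{11} \approx -22.364$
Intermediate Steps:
$T = 68$ ($T = -4 + 24 \cdot 3 = -4 + 72 = 68$)
$p{\left(C \right)} = -1$
$S = 0$ ($S = 0 \left(-5\right) \left(-1\right) = 0 \left(-1\right) = 0$)
$\left(S - \left(-150 + T\right)\right) \frac{0 - 3}{11} = \left(0 + \left(150 - 68\right)\right) \frac{0 - 3}{11} = \left(0 + \left(150 - 68\right)\right) \left(\left(-3\right) \frac{1}{11}\right) = \left(0 + 82\right) \left(- \frac{3}{11}\right) = 82 \left(- \frac{3}{11}\right) = - \frac{246}{11}$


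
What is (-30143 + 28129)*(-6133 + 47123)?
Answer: -82553860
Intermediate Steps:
(-30143 + 28129)*(-6133 + 47123) = -2014*40990 = -82553860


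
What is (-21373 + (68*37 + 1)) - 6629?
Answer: -25485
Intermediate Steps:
(-21373 + (68*37 + 1)) - 6629 = (-21373 + (2516 + 1)) - 6629 = (-21373 + 2517) - 6629 = -18856 - 6629 = -25485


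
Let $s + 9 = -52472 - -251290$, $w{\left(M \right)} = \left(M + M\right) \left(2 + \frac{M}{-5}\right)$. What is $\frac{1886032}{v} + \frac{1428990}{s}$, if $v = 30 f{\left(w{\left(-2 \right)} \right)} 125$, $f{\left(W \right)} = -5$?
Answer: $- \frac{174083286694}{1863834375} \approx -93.401$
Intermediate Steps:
$w{\left(M \right)} = 2 M \left(2 - \frac{M}{5}\right)$ ($w{\left(M \right)} = 2 M \left(2 + M \left(- \frac{1}{5}\right)\right) = 2 M \left(2 - \frac{M}{5}\right)$)
$s = 198809$ ($s = -9 - -198818 = -9 + \left(-52472 + 251290\right) = -9 + 198818 = 198809$)
$v = -18750$ ($v = 30 \left(-5\right) 125 = \left(-150\right) 125 = -18750$)
$\frac{1886032}{v} + \frac{1428990}{s} = \frac{1886032}{-18750} + \frac{1428990}{198809} = 1886032 \left(- \frac{1}{18750}\right) + 1428990 \cdot \frac{1}{198809} = - \frac{943016}{9375} + \frac{1428990}{198809} = - \frac{174083286694}{1863834375}$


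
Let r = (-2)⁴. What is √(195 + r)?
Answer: √211 ≈ 14.526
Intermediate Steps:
r = 16
√(195 + r) = √(195 + 16) = √211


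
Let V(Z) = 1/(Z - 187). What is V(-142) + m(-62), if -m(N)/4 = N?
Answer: 81591/329 ≈ 248.00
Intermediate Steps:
V(Z) = 1/(-187 + Z)
m(N) = -4*N
V(-142) + m(-62) = 1/(-187 - 142) - 4*(-62) = 1/(-329) + 248 = -1/329 + 248 = 81591/329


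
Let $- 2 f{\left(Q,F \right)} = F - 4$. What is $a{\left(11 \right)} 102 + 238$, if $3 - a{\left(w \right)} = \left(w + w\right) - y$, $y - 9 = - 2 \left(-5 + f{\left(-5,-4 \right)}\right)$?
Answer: $-578$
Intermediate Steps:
$f{\left(Q,F \right)} = 2 - \frac{F}{2}$ ($f{\left(Q,F \right)} = - \frac{F - 4}{2} = - \frac{-4 + F}{2} = 2 - \frac{F}{2}$)
$y = 11$ ($y = 9 - 2 \left(-5 + \left(2 - -2\right)\right) = 9 - 2 \left(-5 + \left(2 + 2\right)\right) = 9 - 2 \left(-5 + 4\right) = 9 - -2 = 9 + 2 = 11$)
$a{\left(w \right)} = 14 - 2 w$ ($a{\left(w \right)} = 3 - \left(\left(w + w\right) - 11\right) = 3 - \left(2 w - 11\right) = 3 - \left(-11 + 2 w\right) = 14 - 2 w$)
$a{\left(11 \right)} 102 + 238 = \left(14 - 22\right) 102 + 238 = \left(-8\right) 102 + 238 = -816 + 238 = -578$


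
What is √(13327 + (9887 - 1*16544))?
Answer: √6670 ≈ 81.670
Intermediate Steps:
√(13327 + (9887 - 1*16544)) = √(13327 + (9887 - 16544)) = √(13327 - 6657) = √6670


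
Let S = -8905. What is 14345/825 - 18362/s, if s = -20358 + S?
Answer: 86985277/4828395 ≈ 18.015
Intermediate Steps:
s = -29263 (s = -20358 - 8905 = -29263)
14345/825 - 18362/s = 14345/825 - 18362/(-29263) = 14345*(1/825) - 18362*(-1/29263) = 2869/165 + 18362/29263 = 86985277/4828395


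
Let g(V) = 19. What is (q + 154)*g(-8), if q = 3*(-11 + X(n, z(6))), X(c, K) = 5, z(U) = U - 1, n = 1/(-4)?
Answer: 2584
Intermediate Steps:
n = -¼ ≈ -0.25000
z(U) = -1 + U
q = -18 (q = 3*(-11 + 5) = 3*(-6) = -18)
(q + 154)*g(-8) = (-18 + 154)*19 = 136*19 = 2584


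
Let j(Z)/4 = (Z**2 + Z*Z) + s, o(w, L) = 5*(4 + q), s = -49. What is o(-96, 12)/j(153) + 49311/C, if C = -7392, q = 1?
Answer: -768726653/115238816 ≈ -6.6707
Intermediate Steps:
o(w, L) = 25 (o(w, L) = 5*(4 + 1) = 5*5 = 25)
j(Z) = -196 + 8*Z**2 (j(Z) = 4*((Z**2 + Z*Z) - 49) = 4*((Z**2 + Z**2) - 49) = 4*(2*Z**2 - 49) = 4*(-49 + 2*Z**2) = -196 + 8*Z**2)
o(-96, 12)/j(153) + 49311/C = 25/(-196 + 8*153**2) + 49311/(-7392) = 25/(-196 + 8*23409) + 49311*(-1/7392) = 25/(-196 + 187272) - 16437/2464 = 25/187076 - 16437/2464 = -768726653/115238816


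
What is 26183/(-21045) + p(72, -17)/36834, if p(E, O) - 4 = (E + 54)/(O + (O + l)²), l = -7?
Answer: -29947980856/24073382515 ≈ -1.2440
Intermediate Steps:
p(E, O) = 4 + (54 + E)/(O + (-7 + O)²) (p(E, O) = 4 + (E + 54)/(O + (O - 7)²) = 4 + (54 + E)/(O + (-7 + O)²))
26183/(-21045) + p(72, -17)/36834 = 26183/(-21045) + ((54 + 72 + 4*(-17) + 4*(-7 - 17)²)/(-17 + (-7 - 17)²))/36834 = 26183*(-1/21045) + ((54 + 72 - 68 + 4*(-24)²)/(-17 + (-24)²))*(1/36834) = -26183/21045 + ((54 + 72 - 68 + 4*576)/(-17 + 576))*(1/36834) = -26183/21045 + ((54 + 72 - 68 + 2304)/559)*(1/36834) = -26183/21045 + ((1/559)*2362)*(1/36834) = -26183/21045 + (2362/559)*(1/36834) = -26183/21045 + 1181/10295103 = -29947980856/24073382515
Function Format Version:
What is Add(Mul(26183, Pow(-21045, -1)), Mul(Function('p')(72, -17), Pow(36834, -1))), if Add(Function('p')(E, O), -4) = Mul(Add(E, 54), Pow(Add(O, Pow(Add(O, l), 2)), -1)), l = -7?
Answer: Rational(-29947980856, 24073382515) ≈ -1.2440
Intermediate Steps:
Function('p')(E, O) = Add(4, Mul(Pow(Add(O, Pow(Add(-7, O), 2)), -1), Add(54, E))) (Function('p')(E, O) = Add(4, Mul(Add(E, 54), Pow(Add(O, Pow(Add(O, -7), 2)), -1))) = Add(4, Mul(Add(54, E), Pow(Add(O, Pow(Add(-7, O), 2)), -1))) = Add(4, Mul(Pow(Add(O, Pow(Add(-7, O), 2)), -1), Add(54, E))))
Add(Mul(26183, Pow(-21045, -1)), Mul(Function('p')(72, -17), Pow(36834, -1))) = Add(Mul(26183, Pow(-21045, -1)), Mul(Mul(Pow(Add(-17, Pow(Add(-7, -17), 2)), -1), Add(54, 72, Mul(4, -17), Mul(4, Pow(Add(-7, -17), 2)))), Pow(36834, -1))) = Add(Mul(26183, Rational(-1, 21045)), Mul(Mul(Pow(Add(-17, Pow(-24, 2)), -1), Add(54, 72, -68, Mul(4, Pow(-24, 2)))), Rational(1, 36834))) = Add(Rational(-26183, 21045), Mul(Mul(Pow(Add(-17, 576), -1), Add(54, 72, -68, Mul(4, 576))), Rational(1, 36834))) = Add(Rational(-26183, 21045), Mul(Mul(Pow(559, -1), Add(54, 72, -68, 2304)), Rational(1, 36834))) = Add(Rational(-26183, 21045), Mul(Mul(Rational(1, 559), 2362), Rational(1, 36834))) = Add(Rational(-26183, 21045), Mul(Rational(2362, 559), Rational(1, 36834))) = Add(Rational(-26183, 21045), Rational(1181, 10295103)) = Rational(-29947980856, 24073382515)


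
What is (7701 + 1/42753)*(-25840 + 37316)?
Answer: 3778368040504/42753 ≈ 8.8377e+7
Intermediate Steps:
(7701 + 1/42753)*(-25840 + 37316) = (7701 + 1/42753)*11476 = (329240854/42753)*11476 = 3778368040504/42753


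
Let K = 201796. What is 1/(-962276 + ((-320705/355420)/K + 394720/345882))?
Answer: -354392349132432/341022847723347610895 ≈ -1.0392e-6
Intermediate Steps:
1/(-962276 + ((-320705/355420)/K + 394720/345882)) = 1/(-962276 + (-320705/355420/201796 + 394720/345882)) = 1/(-962276 + (-320705*1/355420*(1/201796) + 394720*(1/345882))) = 1/(-962276 + (-64141/71084*1/201796 + 197360/172941)) = 1/(-962276 + (-9163/2049209552 + 197360/172941)) = 1/(-962276 + 404430412524337/354392349132432) = 1/(-341022847723347610895/354392349132432) = -354392349132432/341022847723347610895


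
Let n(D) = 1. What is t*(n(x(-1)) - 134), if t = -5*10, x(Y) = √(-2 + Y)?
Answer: 6650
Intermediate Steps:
t = -50
t*(n(x(-1)) - 134) = -50*(1 - 134) = -50*(-133) = 6650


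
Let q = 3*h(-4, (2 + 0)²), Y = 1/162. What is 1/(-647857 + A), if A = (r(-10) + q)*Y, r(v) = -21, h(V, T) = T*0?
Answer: -54/34984285 ≈ -1.5436e-6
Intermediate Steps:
h(V, T) = 0
Y = 1/162 ≈ 0.0061728
q = 0 (q = 3*0 = 0)
A = -7/54 (A = (-21 + 0)*(1/162) = -21*1/162 = -7/54 ≈ -0.12963)
1/(-647857 + A) = 1/(-647857 - 7/54) = 1/(-34984285/54) = -54/34984285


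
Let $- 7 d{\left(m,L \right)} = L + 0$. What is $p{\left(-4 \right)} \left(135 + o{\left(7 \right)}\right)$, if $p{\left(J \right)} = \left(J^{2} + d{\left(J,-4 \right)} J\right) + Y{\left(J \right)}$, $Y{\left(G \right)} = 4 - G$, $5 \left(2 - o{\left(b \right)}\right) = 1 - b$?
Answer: $\frac{105032}{35} \approx 3000.9$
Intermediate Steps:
$o{\left(b \right)} = \frac{9}{5} + \frac{b}{5}$ ($o{\left(b \right)} = 2 - \frac{1 - b}{5} = 2 + \left(- \frac{1}{5} + \frac{b}{5}\right) = \frac{9}{5} + \frac{b}{5}$)
$d{\left(m,L \right)} = - \frac{L}{7}$ ($d{\left(m,L \right)} = - \frac{L + 0}{7} = - \frac{L}{7}$)
$p{\left(J \right)} = 4 + J^{2} - \frac{3 J}{7}$ ($p{\left(J \right)} = \left(J^{2} + \left(- \frac{1}{7}\right) \left(-4\right) J\right) - \left(-4 + J\right) = \left(J^{2} + \frac{4 J}{7}\right) - \left(-4 + J\right) = 4 + J^{2} - \frac{3 J}{7}$)
$p{\left(-4 \right)} \left(135 + o{\left(7 \right)}\right) = \left(4 + \left(-4\right)^{2} - - \frac{12}{7}\right) \left(135 + \left(\frac{9}{5} + \frac{1}{5} \cdot 7\right)\right) = \left(4 + 16 + \frac{12}{7}\right) \left(135 + \left(\frac{9}{5} + \frac{7}{5}\right)\right) = \frac{152 \left(135 + \frac{16}{5}\right)}{7} = \frac{152}{7} \cdot \frac{691}{5} = \frac{105032}{35}$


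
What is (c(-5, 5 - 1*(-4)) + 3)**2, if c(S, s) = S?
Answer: 4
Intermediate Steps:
(c(-5, 5 - 1*(-4)) + 3)**2 = (-5 + 3)**2 = (-2)**2 = 4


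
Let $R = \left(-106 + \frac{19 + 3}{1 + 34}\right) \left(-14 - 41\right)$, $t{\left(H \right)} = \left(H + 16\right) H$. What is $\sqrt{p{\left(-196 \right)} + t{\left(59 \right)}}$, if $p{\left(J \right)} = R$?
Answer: $\frac{\sqrt{500801}}{7} \approx 101.1$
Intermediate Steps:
$t{\left(H \right)} = H \left(16 + H\right)$ ($t{\left(H \right)} = \left(16 + H\right) H = H \left(16 + H\right)$)
$R = \frac{40568}{7}$ ($R = \left(-106 + \frac{22}{35}\right) \left(-55\right) = \left(- \frac{3688}{35}\right) \left(-55\right) = \frac{40568}{7} \approx 5795.4$)
$p{\left(J \right)} = \frac{40568}{7}$
$\sqrt{p{\left(-196 \right)} + t{\left(59 \right)}} = \sqrt{\frac{40568}{7} + 59 \left(16 + 59\right)} = \sqrt{\frac{40568}{7} + 59 \cdot 75} = \sqrt{\frac{40568}{7} + 4425} = \sqrt{\frac{71543}{7}} = \frac{\sqrt{500801}}{7}$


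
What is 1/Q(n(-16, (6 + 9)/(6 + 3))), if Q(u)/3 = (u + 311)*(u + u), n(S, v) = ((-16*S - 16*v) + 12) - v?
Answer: 3/2375576 ≈ 1.2629e-6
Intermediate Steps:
n(S, v) = 12 - 17*v - 16*S (n(S, v) = (12 - 16*S - 16*v) - v = 12 - 17*v - 16*S)
Q(u) = 6*u*(311 + u) (Q(u) = 3*((u + 311)*(u + u)) = 3*((311 + u)*(2*u)) = 3*(2*u*(311 + u)) = 6*u*(311 + u))
1/Q(n(-16, (6 + 9)/(6 + 3))) = 1/(6*(12 - 17*(6 + 9)/(6 + 3) - 16*(-16))*(311 + (12 - 17*(6 + 9)/(6 + 3) - 16*(-16)))) = 1/(6*(12 - 255/9 + 256)*(311 + (12 - 255/9 + 256))) = 1/(6*(12 - 17*5/3 + 256)*(311 + (12 - 17*5/3 + 256))) = 1/(6*(12 - 85/3 + 256)*(311 + (12 - 85/3 + 256))) = 1/(6*(719/3)*(311 + 719/3)) = 1/(6*(719/3)*(1652/3)) = 1/(2375576/3) = 3/2375576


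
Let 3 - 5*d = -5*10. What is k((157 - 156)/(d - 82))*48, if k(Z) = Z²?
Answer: 400/42483 ≈ 0.0094155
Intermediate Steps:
d = 53/5 (d = ⅗ - (-1)*10 = ⅗ - ⅕*(-50) = ⅗ + 10 = 53/5 ≈ 10.600)
k((157 - 156)/(d - 82))*48 = ((157 - 156)/(53/5 - 82))²*48 = (1/(-357/5))²*48 = (1*(-5/357))²*48 = (-5/357)²*48 = (25/127449)*48 = 400/42483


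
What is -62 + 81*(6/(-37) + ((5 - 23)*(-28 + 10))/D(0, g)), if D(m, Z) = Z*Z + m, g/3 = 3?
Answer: 9208/37 ≈ 248.86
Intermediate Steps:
g = 9 (g = 3*3 = 9)
D(m, Z) = m + Z**2 (D(m, Z) = Z**2 + m = m + Z**2)
-62 + 81*(6/(-37) + ((5 - 23)*(-28 + 10))/D(0, g)) = -62 + 81*(6/(-37) + ((5 - 23)*(-28 + 10))/(0 + 9**2)) = -62 + 81*(6*(-1/37) + (-18*(-18))/(0 + 81)) = -62 + 81*(-6/37 + 324/81) = -62 + 81*(-6/37 + 324*(1/81)) = -62 + 81*(-6/37 + 4) = -62 + 81*(142/37) = -62 + 11502/37 = 9208/37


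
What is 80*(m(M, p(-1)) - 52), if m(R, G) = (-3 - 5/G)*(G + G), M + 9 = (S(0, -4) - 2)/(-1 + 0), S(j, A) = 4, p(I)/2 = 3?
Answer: -7840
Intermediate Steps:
p(I) = 6 (p(I) = 2*3 = 6)
M = -11 (M = -9 + (4 - 2)/(-1 + 0) = -9 + 2/(-1) = -9 + 2*(-1) = -9 - 2 = -11)
m(R, G) = 2*G*(-3 - 5/G) (m(R, G) = (-3 - 5/G)*(2*G) = 2*G*(-3 - 5/G))
80*(m(M, p(-1)) - 52) = 80*((-10 - 6*6) - 52) = 80*((-10 - 36) - 52) = 80*(-46 - 52) = 80*(-98) = -7840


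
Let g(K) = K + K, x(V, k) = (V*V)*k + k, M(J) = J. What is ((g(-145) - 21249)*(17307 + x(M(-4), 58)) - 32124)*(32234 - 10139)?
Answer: -8706425401845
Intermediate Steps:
x(V, k) = k + k*V² (x(V, k) = V²*k + k = k*V² + k = k + k*V²)
g(K) = 2*K
((g(-145) - 21249)*(17307 + x(M(-4), 58)) - 32124)*(32234 - 10139) = ((2*(-145) - 21249)*(17307 + 58*(1 + (-4)²)) - 32124)*(32234 - 10139) = ((-290 - 21249)*(17307 + 58*(1 + 16)) - 32124)*22095 = (-21539*(17307 + 58*17) - 32124)*22095 = (-21539*(17307 + 986) - 32124)*22095 = (-21539*18293 - 32124)*22095 = (-394012927 - 32124)*22095 = -394045051*22095 = -8706425401845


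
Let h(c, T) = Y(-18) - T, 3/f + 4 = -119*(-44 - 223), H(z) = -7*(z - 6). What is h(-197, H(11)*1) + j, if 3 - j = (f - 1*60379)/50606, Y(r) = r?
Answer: 17036110364/803851007 ≈ 21.193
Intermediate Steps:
H(z) = 42 - 7*z (H(z) = -7*(-6 + z) = 42 - 7*z)
f = 3/31769 (f = 3/(-4 - 119*(-44 - 223)) = 3/(-4 - 119*(-267)) = 3/(-4 + 31773) = 3/31769 ≈ 9.4432e-5)
h(c, T) = -18 - T
j = 3370643245/803851007 (j = 3 - (3/31769 - 1*60379)/50606 = 3 - (3/31769 - 60379)/50606 = 3 - (-1918180448)/(31769*50606) = 3 - 1*(-959090224/803851007) = 3 + 959090224/803851007 = 3370643245/803851007 ≈ 4.1931)
h(-197, H(11)*1) + j = (-18 - (42 - 7*11)) + 3370643245/803851007 = (-18 - (42 - 77)) + 3370643245/803851007 = (-18 - (-35)) + 3370643245/803851007 = (-18 - 1*(-35)) + 3370643245/803851007 = (-18 + 35) + 3370643245/803851007 = 17 + 3370643245/803851007 = 17036110364/803851007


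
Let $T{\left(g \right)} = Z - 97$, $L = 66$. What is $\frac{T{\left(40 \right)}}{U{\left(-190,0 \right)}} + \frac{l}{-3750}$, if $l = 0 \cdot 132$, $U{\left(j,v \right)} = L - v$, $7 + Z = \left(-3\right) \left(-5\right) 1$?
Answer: $- \frac{89}{66} \approx -1.3485$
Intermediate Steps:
$Z = 8$ ($Z = -7 + \left(-3\right) \left(-5\right) 1 = -7 + 15 \cdot 1 = -7 + 15 = 8$)
$U{\left(j,v \right)} = 66 - v$
$l = 0$
$T{\left(g \right)} = -89$ ($T{\left(g \right)} = 8 - 97 = -89$)
$\frac{T{\left(40 \right)}}{U{\left(-190,0 \right)}} + \frac{l}{-3750} = - \frac{89}{66 - 0} + \frac{0}{-3750} = - \frac{89}{66 + 0} + 0 \left(- \frac{1}{3750}\right) = - \frac{89}{66} + 0 = - \frac{89}{66}$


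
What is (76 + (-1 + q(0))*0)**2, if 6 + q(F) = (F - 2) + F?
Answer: 5776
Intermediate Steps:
q(F) = -8 + 2*F (q(F) = -6 + ((F - 2) + F) = -6 + ((-2 + F) + F) = -6 + (-2 + 2*F) = -8 + 2*F)
(76 + (-1 + q(0))*0)**2 = (76 + (-1 + (-8 + 2*0))*0)**2 = (76 + (-1 + (-8 + 0))*0)**2 = (76 + (-1 - 8)*0)**2 = (76 - 9*0)**2 = (76 + 0)**2 = 76**2 = 5776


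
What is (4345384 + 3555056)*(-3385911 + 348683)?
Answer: -23995437580320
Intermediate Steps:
(4345384 + 3555056)*(-3385911 + 348683) = 7900440*(-3037228) = -23995437580320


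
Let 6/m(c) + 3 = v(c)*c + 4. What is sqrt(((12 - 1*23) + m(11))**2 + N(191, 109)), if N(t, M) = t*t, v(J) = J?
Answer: 5*sqrt(5447681)/61 ≈ 191.31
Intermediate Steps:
N(t, M) = t**2
m(c) = 6/(1 + c**2) (m(c) = 6/(-3 + (c*c + 4)) = 6/(-3 + (c**2 + 4)) = 6/(-3 + (4 + c**2)) = 6/(1 + c**2))
sqrt(((12 - 1*23) + m(11))**2 + N(191, 109)) = sqrt(((12 - 1*23) + 6/(1 + 11**2))**2 + 191**2) = sqrt(((12 - 23) + 6/(1 + 121))**2 + 36481) = sqrt((-11 + 6/122)**2 + 36481) = sqrt((-11 + 6*(1/122))**2 + 36481) = sqrt((-11 + 3/61)**2 + 36481) = sqrt((-668/61)**2 + 36481) = sqrt(446224/3721 + 36481) = sqrt(136192025/3721) = 5*sqrt(5447681)/61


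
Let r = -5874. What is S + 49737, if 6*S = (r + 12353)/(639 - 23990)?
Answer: 366760297/7374 ≈ 49737.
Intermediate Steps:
S = -341/7374 (S = ((-5874 + 12353)/(639 - 23990))/6 = (6479/(-23351))/6 = (6479*(-1/23351))/6 = (⅙)*(-341/1229) = -341/7374 ≈ -0.046244)
S + 49737 = -341/7374 + 49737 = 366760297/7374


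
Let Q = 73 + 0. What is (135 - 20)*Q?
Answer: 8395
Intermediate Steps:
Q = 73
(135 - 20)*Q = (135 - 20)*73 = 115*73 = 8395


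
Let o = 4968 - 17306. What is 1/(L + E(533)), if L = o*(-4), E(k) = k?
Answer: 1/49885 ≈ 2.0046e-5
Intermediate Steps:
o = -12338
L = 49352 (L = -12338*(-4) = 49352)
1/(L + E(533)) = 1/(49352 + 533) = 1/49885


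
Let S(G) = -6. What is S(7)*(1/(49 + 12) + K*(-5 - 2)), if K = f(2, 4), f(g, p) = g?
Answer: 5118/61 ≈ 83.902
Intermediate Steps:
K = 2
S(7)*(1/(49 + 12) + K*(-5 - 2)) = -6*(1/(49 + 12) + 2*(-5 - 2)) = -6*(1/61 + 2*(-7)) = -6*(1/61 - 14) = -6*(-853/61) = 5118/61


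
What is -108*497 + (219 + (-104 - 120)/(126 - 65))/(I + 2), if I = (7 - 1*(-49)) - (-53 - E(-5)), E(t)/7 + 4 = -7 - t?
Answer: -225909149/4209 ≈ -53673.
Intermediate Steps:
E(t) = -77 - 7*t (E(t) = -28 + 7*(-7 - t) = -28 + (-49 - 7*t) = -77 - 7*t)
I = 67 (I = (7 - 1*(-49)) - (-53 - (-77 - 7*(-5))) = (7 + 49) - (-53 - (-77 + 35)) = 56 - (-53 - 1*(-42)) = 56 - (-53 + 42) = 56 - 1*(-11) = 56 + 11 = 67)
-108*497 + (219 + (-104 - 120)/(126 - 65))/(I + 2) = -108*497 + (219 + (-104 - 120)/(126 - 65))/(67 + 2) = -53676 + (219 - 224/61)/69 = -53676 + (219 - 224*1/61)*(1/69) = -53676 + (219 - 224/61)*(1/69) = -53676 + (13135/61)*(1/69) = -53676 + 13135/4209 = -225909149/4209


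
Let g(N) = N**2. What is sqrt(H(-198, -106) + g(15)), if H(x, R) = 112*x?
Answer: 9*I*sqrt(271) ≈ 148.16*I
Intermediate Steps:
sqrt(H(-198, -106) + g(15)) = sqrt(112*(-198) + 15**2) = sqrt(-22176 + 225) = sqrt(-21951) = 9*I*sqrt(271)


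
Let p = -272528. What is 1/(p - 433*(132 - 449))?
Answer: -1/135267 ≈ -7.3928e-6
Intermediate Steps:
1/(p - 433*(132 - 449)) = 1/(-272528 - 433*(132 - 449)) = 1/(-272528 - 433*(-317)) = 1/(-272528 + 137261) = 1/(-135267) = -1/135267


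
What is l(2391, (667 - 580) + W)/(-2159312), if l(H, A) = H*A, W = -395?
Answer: 184107/539828 ≈ 0.34105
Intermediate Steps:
l(H, A) = A*H
l(2391, (667 - 580) + W)/(-2159312) = (((667 - 580) - 395)*2391)/(-2159312) = ((87 - 395)*2391)*(-1/2159312) = -308*2391*(-1/2159312) = -736428*(-1/2159312) = 184107/539828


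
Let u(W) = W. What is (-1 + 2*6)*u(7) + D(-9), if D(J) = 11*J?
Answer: -22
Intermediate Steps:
(-1 + 2*6)*u(7) + D(-9) = (-1 + 2*6)*7 + 11*(-9) = (-1 + 12)*7 - 99 = 11*7 - 99 = 77 - 99 = -22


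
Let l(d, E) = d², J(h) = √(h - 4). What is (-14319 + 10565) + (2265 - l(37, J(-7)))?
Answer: -2858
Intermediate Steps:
J(h) = √(-4 + h)
(-14319 + 10565) + (2265 - l(37, J(-7))) = (-14319 + 10565) + (2265 - 1*37²) = -3754 + (2265 - 1*1369) = -3754 + (2265 - 1369) = -3754 + 896 = -2858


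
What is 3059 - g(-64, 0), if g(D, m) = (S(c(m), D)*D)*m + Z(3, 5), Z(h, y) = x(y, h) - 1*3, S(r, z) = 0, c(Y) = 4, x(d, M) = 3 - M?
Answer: 3062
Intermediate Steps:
Z(h, y) = -h (Z(h, y) = (3 - h) - 1*3 = (3 - h) - 3 = -h)
g(D, m) = -3 (g(D, m) = (0*D)*m - 1*3 = 0*m - 3 = 0 - 3 = -3)
3059 - g(-64, 0) = 3059 - 1*(-3) = 3059 + 3 = 3062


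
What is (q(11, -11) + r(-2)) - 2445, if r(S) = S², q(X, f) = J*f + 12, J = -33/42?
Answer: -33885/14 ≈ -2420.4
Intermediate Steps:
J = -11/14 (J = -33*1/42 = -11/14 ≈ -0.78571)
q(X, f) = 12 - 11*f/14 (q(X, f) = -11*f/14 + 12 = 12 - 11*f/14)
(q(11, -11) + r(-2)) - 2445 = ((12 - 11/14*(-11)) + (-2)²) - 2445 = ((12 + 121/14) + 4) - 2445 = (289/14 + 4) - 2445 = 345/14 - 2445 = -33885/14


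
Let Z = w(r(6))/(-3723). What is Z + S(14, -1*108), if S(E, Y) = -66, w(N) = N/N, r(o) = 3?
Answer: -245719/3723 ≈ -66.000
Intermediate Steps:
w(N) = 1
Z = -1/3723 (Z = 1/(-3723) = 1*(-1/3723) = -1/3723 ≈ -0.00026860)
Z + S(14, -1*108) = -1/3723 - 66 = -245719/3723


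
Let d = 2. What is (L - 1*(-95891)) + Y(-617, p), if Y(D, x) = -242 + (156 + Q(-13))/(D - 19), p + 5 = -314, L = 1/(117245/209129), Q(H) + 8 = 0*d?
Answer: 1783113267241/18641955 ≈ 95651.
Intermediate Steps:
Q(H) = -8 (Q(H) = -8 + 0*2 = -8 + 0 = -8)
L = 209129/117245 (L = 1/(117245*(1/209129)) = 1/(117245/209129) = 209129/117245 ≈ 1.7837)
p = -319 (p = -5 - 314 = -319)
Y(D, x) = -242 + 148/(-19 + D) (Y(D, x) = -242 + (156 - 8)/(D - 19) = -242 + 148/(-19 + D))
(L - 1*(-95891)) + Y(-617, p) = (209129/117245 - 1*(-95891)) + 2*(2373 - 121*(-617))/(-19 - 617) = (209129/117245 + 95891) + 2*(2373 + 74657)/(-636) = 11242949424/117245 + 2*(-1/636)*77030 = 11242949424/117245 - 38515/159 = 1783113267241/18641955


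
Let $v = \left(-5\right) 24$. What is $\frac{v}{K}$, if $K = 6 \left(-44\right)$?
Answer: $\frac{5}{11} \approx 0.45455$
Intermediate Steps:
$v = -120$
$K = -264$
$\frac{v}{K} = - \frac{120}{-264} = \left(-120\right) \left(- \frac{1}{264}\right) = \frac{5}{11}$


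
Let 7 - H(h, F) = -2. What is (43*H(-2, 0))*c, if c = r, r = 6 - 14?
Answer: -3096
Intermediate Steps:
H(h, F) = 9 (H(h, F) = 7 - 1*(-2) = 7 + 2 = 9)
r = -8
c = -8
(43*H(-2, 0))*c = (43*9)*(-8) = 387*(-8) = -3096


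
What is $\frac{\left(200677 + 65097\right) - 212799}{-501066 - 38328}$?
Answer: $- \frac{52975}{539394} \approx -0.098212$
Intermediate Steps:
$\frac{\left(200677 + 65097\right) - 212799}{-501066 - 38328} = \frac{265774 - 212799}{-501066 - 38328} = \frac{52975}{-539394} = 52975 \left(- \frac{1}{539394}\right) = - \frac{52975}{539394}$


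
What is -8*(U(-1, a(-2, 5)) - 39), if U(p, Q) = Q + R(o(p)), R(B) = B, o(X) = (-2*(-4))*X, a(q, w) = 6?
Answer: 328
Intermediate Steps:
o(X) = 8*X
U(p, Q) = Q + 8*p
-8*(U(-1, a(-2, 5)) - 39) = -8*((6 + 8*(-1)) - 39) = -8*((6 - 8) - 39) = -8*(-2 - 39) = -8*(-41) = 328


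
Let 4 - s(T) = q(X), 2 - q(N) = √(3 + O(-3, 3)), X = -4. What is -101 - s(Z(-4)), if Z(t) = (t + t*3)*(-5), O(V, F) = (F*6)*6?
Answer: -103 - √111 ≈ -113.54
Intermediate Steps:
O(V, F) = 36*F (O(V, F) = (6*F)*6 = 36*F)
Z(t) = -20*t (Z(t) = (t + 3*t)*(-5) = (4*t)*(-5) = -20*t)
q(N) = 2 - √111 (q(N) = 2 - √(3 + 36*3) = 2 - √(3 + 108) = 2 - √111)
s(T) = 2 + √111 (s(T) = 4 - (2 - √111) = 4 + (-2 + √111) = 2 + √111)
-101 - s(Z(-4)) = -101 - (2 + √111) = -101 + (-2 - √111) = -103 - √111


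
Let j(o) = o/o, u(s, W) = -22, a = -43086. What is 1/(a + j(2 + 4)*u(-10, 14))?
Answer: -1/43108 ≈ -2.3198e-5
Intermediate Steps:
j(o) = 1
1/(a + j(2 + 4)*u(-10, 14)) = 1/(-43086 + 1*(-22)) = 1/(-43086 - 22) = 1/(-43108) = -1/43108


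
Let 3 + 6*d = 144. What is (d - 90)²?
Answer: 17689/4 ≈ 4422.3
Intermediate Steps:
d = 47/2 (d = -½ + (⅙)*144 = -½ + 24 = 47/2 ≈ 23.500)
(d - 90)² = (47/2 - 90)² = (-133/2)² = 17689/4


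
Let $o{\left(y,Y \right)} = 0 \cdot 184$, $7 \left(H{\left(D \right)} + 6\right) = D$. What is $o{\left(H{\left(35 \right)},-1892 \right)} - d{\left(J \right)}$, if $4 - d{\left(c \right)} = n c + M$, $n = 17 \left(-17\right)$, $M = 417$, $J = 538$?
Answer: $-155069$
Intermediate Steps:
$H{\left(D \right)} = -6 + \frac{D}{7}$
$n = -289$
$o{\left(y,Y \right)} = 0$
$d{\left(c \right)} = -413 + 289 c$ ($d{\left(c \right)} = 4 - \left(- 289 c + 417\right) = 4 - \left(417 - 289 c\right) = 4 + \left(-417 + 289 c\right) = -413 + 289 c$)
$o{\left(H{\left(35 \right)},-1892 \right)} - d{\left(J \right)} = 0 - \left(-413 + 289 \cdot 538\right) = 0 - \left(-413 + 155482\right) = 0 - 155069 = -155069$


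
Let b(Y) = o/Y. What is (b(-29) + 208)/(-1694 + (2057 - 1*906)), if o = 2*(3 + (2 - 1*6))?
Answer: -6034/15747 ≈ -0.38318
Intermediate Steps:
o = -2 (o = 2*(3 + (2 - 6)) = 2*(3 - 4) = 2*(-1) = -2)
b(Y) = -2/Y
(b(-29) + 208)/(-1694 + (2057 - 1*906)) = (-2/(-29) + 208)/(-1694 + (2057 - 1*906)) = (-2*(-1/29) + 208)/(-1694 + (2057 - 906)) = (2/29 + 208)/(-1694 + 1151) = (6034/29)/(-543) = (6034/29)*(-1/543) = -6034/15747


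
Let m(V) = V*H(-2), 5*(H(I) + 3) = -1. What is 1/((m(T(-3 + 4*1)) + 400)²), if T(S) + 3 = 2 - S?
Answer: 25/4129024 ≈ 6.0547e-6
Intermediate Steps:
H(I) = -16/5 (H(I) = -3 + (⅕)*(-1) = -3 - ⅕ = -16/5)
T(S) = -1 - S (T(S) = -3 + (2 - S) = -1 - S)
m(V) = -16*V/5 (m(V) = V*(-16/5) = -16*V/5)
1/((m(T(-3 + 4*1)) + 400)²) = 1/((-16*(-1 - (-3 + 4*1))/5 + 400)²) = 1/((-16*(-1 - (-3 + 4))/5 + 400)²) = 1/((-16*(-1 - 1*1)/5 + 400)²) = 1/((-16*(-1 - 1)/5 + 400)²) = 1/((-16/5*(-2) + 400)²) = 1/((32/5 + 400)²) = 1/((2032/5)²) = 1/(4129024/25) = 25/4129024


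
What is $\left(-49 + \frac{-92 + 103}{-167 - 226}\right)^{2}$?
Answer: $\frac{371255824}{154449} \approx 2403.7$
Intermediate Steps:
$\left(-49 + \frac{-92 + 103}{-167 - 226}\right)^{2} = \left(-49 + \frac{11}{-393}\right)^{2} = \left(-49 + 11 \left(- \frac{1}{393}\right)\right)^{2} = \left(-49 - \frac{11}{393}\right)^{2} = \left(- \frac{19268}{393}\right)^{2} = \frac{371255824}{154449}$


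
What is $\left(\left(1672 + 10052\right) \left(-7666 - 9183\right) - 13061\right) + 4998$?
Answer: $-197545739$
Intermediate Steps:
$\left(\left(1672 + 10052\right) \left(-7666 - 9183\right) - 13061\right) + 4998 = \left(11724 \left(-16849\right) - 13061\right) + 4998 = \left(-197537676 - 13061\right) + 4998 = -197550737 + 4998 = -197545739$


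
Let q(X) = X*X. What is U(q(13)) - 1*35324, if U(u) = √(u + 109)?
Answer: -35324 + √278 ≈ -35307.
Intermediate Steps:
q(X) = X²
U(u) = √(109 + u)
U(q(13)) - 1*35324 = √(109 + 13²) - 1*35324 = √(109 + 169) - 35324 = √278 - 35324 = -35324 + √278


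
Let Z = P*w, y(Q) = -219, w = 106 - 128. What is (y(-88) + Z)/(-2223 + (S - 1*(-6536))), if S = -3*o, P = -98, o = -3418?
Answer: 1937/14567 ≈ 0.13297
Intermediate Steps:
w = -22
S = 10254 (S = -3*(-3418) = 10254)
Z = 2156 (Z = -98*(-22) = 2156)
(y(-88) + Z)/(-2223 + (S - 1*(-6536))) = (-219 + 2156)/(-2223 + (10254 - 1*(-6536))) = 1937/(-2223 + (10254 + 6536)) = 1937/(-2223 + 16790) = 1937/14567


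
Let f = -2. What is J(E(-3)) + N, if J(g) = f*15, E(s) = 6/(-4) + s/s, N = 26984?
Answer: 26954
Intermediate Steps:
E(s) = -½ (E(s) = 6*(-¼) + 1 = -3/2 + 1 = -½)
J(g) = -30 (J(g) = -2*15 = -30)
J(E(-3)) + N = -30 + 26984 = 26954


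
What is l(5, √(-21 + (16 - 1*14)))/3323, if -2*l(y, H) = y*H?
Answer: -5*I*√19/6646 ≈ -0.0032793*I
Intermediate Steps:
l(y, H) = -H*y/2 (l(y, H) = -y*H/2 = -H*y/2)
l(5, √(-21 + (16 - 1*14)))/3323 = -½*√(-21 + (16 - 1*14))*5/3323 = -½*√(-21 + (16 - 14))*5*(1/3323) = -½*√(-21 + 2)*5*(1/3323) = -½*√(-19)*5*(1/3323) = -½*I*√19*5*(1/3323) = -5*I*√19/2*(1/3323) = -5*I*√19/6646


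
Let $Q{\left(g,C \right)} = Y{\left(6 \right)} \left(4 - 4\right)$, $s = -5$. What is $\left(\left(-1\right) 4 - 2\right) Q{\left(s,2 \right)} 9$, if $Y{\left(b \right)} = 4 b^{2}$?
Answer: $0$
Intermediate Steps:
$Q{\left(g,C \right)} = 0$ ($Q{\left(g,C \right)} = 4 \cdot 6^{2} \left(4 - 4\right) = 4 \cdot 36 \cdot 0 = 144 \cdot 0 = 0$)
$\left(\left(-1\right) 4 - 2\right) Q{\left(s,2 \right)} 9 = \left(\left(-1\right) 4 - 2\right) 0 \cdot 9 = \left(-4 - 2\right) 0 \cdot 9 = \left(-6\right) 0 \cdot 9 = 0 \cdot 9 = 0$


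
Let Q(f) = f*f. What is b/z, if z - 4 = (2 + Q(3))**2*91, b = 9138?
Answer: 9138/11015 ≈ 0.82960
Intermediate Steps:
Q(f) = f**2
z = 11015 (z = 4 + (2 + 3**2)**2*91 = 4 + (2 + 9)**2*91 = 4 + 11**2*91 = 4 + 121*91 = 4 + 11011 = 11015)
b/z = 9138/11015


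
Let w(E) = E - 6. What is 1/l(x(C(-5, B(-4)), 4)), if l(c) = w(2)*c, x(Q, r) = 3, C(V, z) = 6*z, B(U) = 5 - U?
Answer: -1/12 ≈ -0.083333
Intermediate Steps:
w(E) = -6 + E
l(c) = -4*c (l(c) = (-6 + 2)*c = -4*c)
1/l(x(C(-5, B(-4)), 4)) = 1/(-4*3) = 1/(-12) = -1/12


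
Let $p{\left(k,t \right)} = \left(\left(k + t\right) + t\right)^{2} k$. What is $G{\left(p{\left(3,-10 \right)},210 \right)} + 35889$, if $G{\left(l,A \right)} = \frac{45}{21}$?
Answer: $\frac{251238}{7} \approx 35891.0$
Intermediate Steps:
$p{\left(k,t \right)} = k \left(k + 2 t\right)^{2}$ ($p{\left(k,t \right)} = \left(k + 2 t\right)^{2} k = k \left(k + 2 t\right)^{2}$)
$G{\left(l,A \right)} = \frac{15}{7}$ ($G{\left(l,A \right)} = 45 \cdot \frac{1}{21} = \frac{15}{7}$)
$G{\left(p{\left(3,-10 \right)},210 \right)} + 35889 = \frac{15}{7} + 35889 = \frac{251238}{7}$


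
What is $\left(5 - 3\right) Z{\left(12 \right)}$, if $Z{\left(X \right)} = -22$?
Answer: $-44$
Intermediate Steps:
$\left(5 - 3\right) Z{\left(12 \right)} = \left(5 - 3\right) \left(-22\right) = 2 \left(-22\right) = -44$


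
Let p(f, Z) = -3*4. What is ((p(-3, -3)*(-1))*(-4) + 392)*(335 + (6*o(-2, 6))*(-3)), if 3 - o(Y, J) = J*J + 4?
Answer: 344344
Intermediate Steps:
o(Y, J) = -1 - J**2 (o(Y, J) = 3 - (J*J + 4) = 3 - (J**2 + 4) = 3 - (4 + J**2) = 3 + (-4 - J**2) = -1 - J**2)
p(f, Z) = -12
((p(-3, -3)*(-1))*(-4) + 392)*(335 + (6*o(-2, 6))*(-3)) = (-12*(-1)*(-4) + 392)*(335 + (6*(-1 - 1*6**2))*(-3)) = (12*(-4) + 392)*(335 + (6*(-1 - 1*36))*(-3)) = (-48 + 392)*(335 + (6*(-1 - 36))*(-3)) = 344*(335 + (6*(-37))*(-3)) = 344*(335 - 222*(-3)) = 344*(335 + 666) = 344*1001 = 344344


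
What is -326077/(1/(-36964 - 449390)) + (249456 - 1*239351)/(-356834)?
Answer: 56589894863455067/356834 ≈ 1.5859e+11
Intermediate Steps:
-326077/(1/(-36964 - 449390)) + (249456 - 1*239351)/(-356834) = -326077/(1/(-486354)) + (249456 - 239351)*(-1/356834) = -326077/(-1/486354) + 10105*(-1/356834) = -326077*(-486354) - 10105/356834 = 158588853258 - 10105/356834 = 56589894863455067/356834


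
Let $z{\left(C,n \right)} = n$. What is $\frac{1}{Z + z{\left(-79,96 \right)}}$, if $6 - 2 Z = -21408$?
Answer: $\frac{1}{10803} \approx 9.2567 \cdot 10^{-5}$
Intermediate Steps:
$Z = 10707$ ($Z = 3 - -10704 = 3 + 10704 = 10707$)
$\frac{1}{Z + z{\left(-79,96 \right)}} = \frac{1}{10707 + 96} = \frac{1}{10803}$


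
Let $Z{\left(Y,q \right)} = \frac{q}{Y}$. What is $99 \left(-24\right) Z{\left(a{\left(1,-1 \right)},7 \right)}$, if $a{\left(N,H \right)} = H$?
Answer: $16632$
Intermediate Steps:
$99 \left(-24\right) Z{\left(a{\left(1,-1 \right)},7 \right)} = 99 \left(-24\right) \frac{7}{-1} = - 2376 \cdot 7 \left(-1\right) = \left(-2376\right) \left(-7\right) = 16632$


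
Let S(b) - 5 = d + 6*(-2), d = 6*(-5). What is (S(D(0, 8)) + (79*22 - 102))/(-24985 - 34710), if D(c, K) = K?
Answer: -1599/59695 ≈ -0.026786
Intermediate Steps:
d = -30
S(b) = -37 (S(b) = 5 + (-30 + 6*(-2)) = 5 + (-30 - 12) = 5 - 42 = -37)
(S(D(0, 8)) + (79*22 - 102))/(-24985 - 34710) = (-37 + (79*22 - 102))/(-24985 - 34710) = (-37 + (1738 - 102))/(-59695) = (-37 + 1636)*(-1/59695) = 1599*(-1/59695) = -1599/59695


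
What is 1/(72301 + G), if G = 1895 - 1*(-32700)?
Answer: 1/106896 ≈ 9.3549e-6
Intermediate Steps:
G = 34595 (G = 1895 + 32700 = 34595)
1/(72301 + G) = 1/(72301 + 34595) = 1/106896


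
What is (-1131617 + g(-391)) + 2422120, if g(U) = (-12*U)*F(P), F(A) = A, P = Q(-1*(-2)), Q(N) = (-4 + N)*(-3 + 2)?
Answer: 1299887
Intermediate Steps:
Q(N) = 4 - N (Q(N) = (-4 + N)*(-1) = 4 - N)
P = 2 (P = 4 - (-1)*(-2) = 4 - 1*2 = 4 - 2 = 2)
g(U) = -24*U (g(U) = -12*U*2 = -24*U)
(-1131617 + g(-391)) + 2422120 = (-1131617 - 24*(-391)) + 2422120 = (-1131617 + 9384) + 2422120 = -1122233 + 2422120 = 1299887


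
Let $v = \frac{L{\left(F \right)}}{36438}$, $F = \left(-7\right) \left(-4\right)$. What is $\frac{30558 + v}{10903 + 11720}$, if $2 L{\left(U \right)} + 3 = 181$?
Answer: $\frac{1113472493}{824336874} \approx 1.3507$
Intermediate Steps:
$F = 28$
$L{\left(U \right)} = 89$ ($L{\left(U \right)} = - \frac{3}{2} + \frac{1}{2} \cdot 181 = - \frac{3}{2} + \frac{181}{2} = 89$)
$v = \frac{89}{36438} \approx 0.0024425$
$\frac{30558 + v}{10903 + 11720} = \frac{30558 + \frac{89}{36438}}{10903 + 11720} = \frac{1113472493}{36438 \cdot 22623} = \frac{1113472493}{36438} \cdot \frac{1}{22623} = \frac{1113472493}{824336874}$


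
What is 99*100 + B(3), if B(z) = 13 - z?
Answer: 9910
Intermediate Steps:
99*100 + B(3) = 99*100 + (13 - 1*3) = 9900 + (13 - 3) = 9900 + 10 = 9910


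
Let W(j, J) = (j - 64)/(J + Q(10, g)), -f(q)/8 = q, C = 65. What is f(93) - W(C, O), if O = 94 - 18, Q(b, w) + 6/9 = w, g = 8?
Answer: -186003/250 ≈ -744.01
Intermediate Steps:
Q(b, w) = -⅔ + w
f(q) = -8*q
O = 76
W(j, J) = (-64 + j)/(22/3 + J) (W(j, J) = (j - 64)/(J + (-⅔ + 8)) = (-64 + j)/(J + 22/3) = (-64 + j)/(22/3 + J))
f(93) - W(C, O) = -8*93 - 3*(-64 + 65)/(22 + 3*76) = -744 - 3/(22 + 228) = -744 - 3/250 = -186003/250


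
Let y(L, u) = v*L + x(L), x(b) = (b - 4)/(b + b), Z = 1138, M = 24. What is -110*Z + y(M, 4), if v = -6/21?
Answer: -10515661/84 ≈ -1.2519e+5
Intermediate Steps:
x(b) = (-4 + b)/(2*b) (x(b) = (-4 + b)/((2*b)) = (-4 + b)*(1/(2*b)) = (-4 + b)/(2*b))
v = -2/7 (v = -6*1/21 = -2/7 ≈ -0.28571)
y(L, u) = -2*L/7 + (-4 + L)/(2*L)
-110*Z + y(M, 4) = -110*1138 + (1/2 - 2/24 - 2/7*24) = -125180 + (1/2 - 2*1/24 - 48/7) = -125180 + (1/2 - 1/12 - 48/7) = -125180 - 541/84 = -10515661/84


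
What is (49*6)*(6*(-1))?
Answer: -1764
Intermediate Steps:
(49*6)*(6*(-1)) = 294*(-6) = -1764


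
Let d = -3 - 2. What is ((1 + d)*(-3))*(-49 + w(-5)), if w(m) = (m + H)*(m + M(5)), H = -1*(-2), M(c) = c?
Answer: -588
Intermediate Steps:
d = -5
H = 2
w(m) = (2 + m)*(5 + m) (w(m) = (m + 2)*(m + 5) = (2 + m)*(5 + m))
((1 + d)*(-3))*(-49 + w(-5)) = ((1 - 5)*(-3))*(-49 + (10 + (-5)² + 7*(-5))) = (-4*(-3))*(-49 + (10 + 25 - 35)) = 12*(-49 + 0) = 12*(-49) = -588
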